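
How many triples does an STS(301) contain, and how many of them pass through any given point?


An STS(v) is a 2-(v, 3, 1) BIBD: block size k = 3, λ = 1.
Replication: r(k − 1) = λ(v − 1) ⇒ r·2 = 301 − 1 = 300 ⇒ r = 150.
Block count: b = v(v − 1)/6 = 301·300/6 = 90300/6 = 15050.
(Check via bk = vr: 15050·3 = 45150 = 301·150 = 45150 ✓.)

r = 150, b = 15050.


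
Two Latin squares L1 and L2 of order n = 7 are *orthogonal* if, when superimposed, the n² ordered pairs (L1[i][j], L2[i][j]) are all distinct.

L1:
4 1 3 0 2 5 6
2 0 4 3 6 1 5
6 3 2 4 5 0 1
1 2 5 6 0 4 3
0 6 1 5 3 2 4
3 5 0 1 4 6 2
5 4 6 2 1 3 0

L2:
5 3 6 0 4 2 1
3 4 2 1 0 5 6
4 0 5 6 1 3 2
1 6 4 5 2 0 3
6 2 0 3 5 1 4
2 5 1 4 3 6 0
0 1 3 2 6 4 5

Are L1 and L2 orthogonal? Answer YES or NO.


Form the n² = 49 superimposed pairs (L1[i][j], L2[i][j]), row by row (rows and columns indexed from 0):
row 0: (4,5) (1,3) (3,6) (0,0) (2,4) (5,2) (6,1)
row 1: (2,3) (0,4) (4,2) (3,1) (6,0) (1,5) (5,6)
row 2: (6,4) (3,0) (2,5) (4,6) (5,1) (0,3) (1,2)
row 3: (1,1) (2,6) (5,4) (6,5) (0,2) (4,0) (3,3)
row 4: (0,6) (6,2) (1,0) (5,3) (3,5) (2,1) (4,4)
row 5: (3,2) (5,5) (0,1) (1,4) (4,3) (6,6) (2,0)
row 6: (5,0) (4,1) (6,3) (2,2) (1,6) (3,4) (0,5)
Orthogonality requires all 49 pairs distinct.
Check by first coordinate: for each symbol s of L1, list the L2 entries in the n cells where L1 = s; they must all differ.
  L1 = 0: L2 entries (in reading order) 0, 4, 3, 2, 6, 1, 5 — all 7 distinct ✓
  L1 = 1: L2 entries (in reading order) 3, 5, 2, 1, 0, 4, 6 — all 7 distinct ✓
  L1 = 2: L2 entries (in reading order) 4, 3, 5, 6, 1, 0, 2 — all 7 distinct ✓
  L1 = 3: L2 entries (in reading order) 6, 1, 0, 3, 5, 2, 4 — all 7 distinct ✓
  L1 = 4: L2 entries (in reading order) 5, 2, 6, 0, 4, 3, 1 — all 7 distinct ✓
  L1 = 5: L2 entries (in reading order) 2, 6, 1, 4, 3, 5, 0 — all 7 distinct ✓
  L1 = 6: L2 entries (in reading order) 1, 0, 4, 5, 2, 6, 3 — all 7 distinct ✓
Every symbol of L1 meets every symbol of L2 exactly once, so all 49 pairs are distinct (49 of 49).
Conclusion: YES.

YES


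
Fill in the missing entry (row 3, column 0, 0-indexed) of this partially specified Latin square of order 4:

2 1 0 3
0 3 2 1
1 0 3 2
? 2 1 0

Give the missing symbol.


Row 3 contains symbols [0, 1, 2] — missing [3].
Column 0 contains symbols [0, 1, 2] — missing [3].
The missing symbol must appear in both missing sets; intersection = [3].
Therefore the hidden value is 3.

Missing value = 3.


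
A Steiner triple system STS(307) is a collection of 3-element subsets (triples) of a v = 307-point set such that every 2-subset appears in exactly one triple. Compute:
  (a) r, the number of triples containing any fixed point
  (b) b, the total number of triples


An STS(v) is a 2-(v, 3, 1) BIBD: block size k = 3, λ = 1.
Replication: r(k − 1) = λ(v − 1) ⇒ r·2 = 307 − 1 = 306 ⇒ r = 153.
Block count: bk = vr ⇒ b·3 = 307·153 = 46971 ⇒ b = 15657.
(Check via b = v(v − 1)/6 = 307·306/6 = 93942/6 = 15657.)

r = 153, b = 15657.


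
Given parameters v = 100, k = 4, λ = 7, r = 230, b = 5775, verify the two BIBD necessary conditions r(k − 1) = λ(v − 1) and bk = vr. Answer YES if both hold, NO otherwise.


Condition (i): r(k − 1) = 230·3 = 690; λ(v − 1) = 7·99 = 693. Match? NO.
Condition (ii): bk = 5775·4 = 23100; vr = 100·230 = 23000. Match? NO.
Both conditions hold? NO.

NO


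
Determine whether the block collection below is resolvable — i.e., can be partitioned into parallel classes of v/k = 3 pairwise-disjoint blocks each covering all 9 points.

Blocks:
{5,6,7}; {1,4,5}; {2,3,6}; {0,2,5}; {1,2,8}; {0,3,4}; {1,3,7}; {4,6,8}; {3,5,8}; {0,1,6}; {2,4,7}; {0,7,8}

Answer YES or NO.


v = 9, block size k = 3, number of blocks = 12.
For resolvability, blocks must partition into parallel classes of size v/k = 3.
Total blocks must therefore be a multiple of 3: 12 = 3·4 + 0 ⇒ divisible ✓.
Greedy packing gives 4 candidate class(es). Each should be a full parallel class (size 3, covers all 9 points).
  Class 1 (3 blocks): {5,6,7}; {1,2,8}; {0,3,4}. Points covered: [0, 1, 2, 3, 4, 5, 6, 7, 8].
  Class 2 (3 blocks): {1,4,5}; {2,3,6}; {0,7,8}. Points covered: [0, 1, 2, 3, 4, 5, 6, 7, 8].
  Class 3 (3 blocks): {0,2,5}; {1,3,7}; {4,6,8}. Points covered: [0, 1, 2, 3, 4, 5, 6, 7, 8].
  Class 4 (3 blocks): {3,5,8}; {0,1,6}; {2,4,7}. Points covered: [0, 1, 2, 3, 4, 5, 6, 7, 8].
All classes full (size 3)? YES. All classes cover every point? YES.
Resolvable? YES.

YES


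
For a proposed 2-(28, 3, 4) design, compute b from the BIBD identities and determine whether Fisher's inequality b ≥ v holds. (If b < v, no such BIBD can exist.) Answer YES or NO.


b = λv(v − 1)/(k(k − 1)) = 4·28·27/(3·2) = 3024/6 = 504.
Compare with v = 28: b ≥ v, so Fisher's inequality holds.

YES


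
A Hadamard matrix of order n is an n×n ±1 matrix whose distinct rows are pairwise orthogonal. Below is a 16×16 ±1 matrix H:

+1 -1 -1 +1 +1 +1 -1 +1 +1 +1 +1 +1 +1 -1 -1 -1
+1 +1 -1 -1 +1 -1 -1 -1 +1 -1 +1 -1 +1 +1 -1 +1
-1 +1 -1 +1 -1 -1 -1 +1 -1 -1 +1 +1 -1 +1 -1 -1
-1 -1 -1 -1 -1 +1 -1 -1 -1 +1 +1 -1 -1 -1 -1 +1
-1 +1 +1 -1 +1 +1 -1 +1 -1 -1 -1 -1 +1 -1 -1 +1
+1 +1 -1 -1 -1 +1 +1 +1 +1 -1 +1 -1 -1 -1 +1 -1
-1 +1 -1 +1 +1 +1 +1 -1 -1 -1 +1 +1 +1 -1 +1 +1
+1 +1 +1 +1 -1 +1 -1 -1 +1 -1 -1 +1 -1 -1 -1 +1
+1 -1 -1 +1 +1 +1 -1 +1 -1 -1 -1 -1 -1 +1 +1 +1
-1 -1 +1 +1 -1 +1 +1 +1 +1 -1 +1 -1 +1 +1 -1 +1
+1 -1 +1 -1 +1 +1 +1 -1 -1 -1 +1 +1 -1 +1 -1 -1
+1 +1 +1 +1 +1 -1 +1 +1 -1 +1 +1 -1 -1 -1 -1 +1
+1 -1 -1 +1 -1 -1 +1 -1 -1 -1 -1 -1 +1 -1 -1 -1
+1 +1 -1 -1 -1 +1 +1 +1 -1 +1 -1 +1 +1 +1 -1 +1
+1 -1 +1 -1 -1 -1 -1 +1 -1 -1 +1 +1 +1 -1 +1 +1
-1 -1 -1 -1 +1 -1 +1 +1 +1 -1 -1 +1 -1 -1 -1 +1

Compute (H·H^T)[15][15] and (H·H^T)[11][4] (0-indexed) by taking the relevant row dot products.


Row 4 of H: [-1, 1, 1, -1, 1, 1, -1, 1, -1, -1, -1, -1, 1, -1, -1, 1].
Row 11 of H: [1, 1, 1, 1, 1, -1, 1, 1, -1, 1, 1, -1, -1, -1, -1, 1].
Row 15 of H: [-1, -1, -1, -1, 1, -1, 1, 1, 1, -1, -1, 1, -1, -1, -1, 1].
(H·H^T)[15][15] = Σ_j H[15][j]·H[15][j] = (-1)² + (-1)² + (-1)² + (-1)² + (1)² + (-1)² + (1)² + (1)² + (1)² + (-1)² + (-1)² + (1)² + (-1)² + (-1)² + (-1)² + (1)² = 1 + 1 + 1 + 1 + 1 + 1 + 1 + 1 + 1 + 1 + 1 + 1 + 1 + 1 + 1 + 1 = 16.
(H·H^T)[11][4] = Σ_j H[11][j]·H[4][j] = (1)·(-1) + (1)·(1) + (1)·(1) + (1)·(-1) + (1)·(1) + (-1)·(1) + (1)·(-1) + (1)·(1) + (-1)·(-1) + (1)·(-1) + (1)·(-1) + (-1)·(-1) + (-1)·(1) + (-1)·(-1) + (-1)·(-1) + (1)·(1) = -1 + 1 + 1 + -1 + 1 + -1 + -1 + 1 + 1 + -1 + -1 + 1 + -1 + 1 + 1 + 1 = 2.
Rows 11 and 4 are not orthogonal (dot product = 2 ≠ 0), so H is not a Hadamard matrix.

(15,15) entry = 16; (11,4) entry = 2.


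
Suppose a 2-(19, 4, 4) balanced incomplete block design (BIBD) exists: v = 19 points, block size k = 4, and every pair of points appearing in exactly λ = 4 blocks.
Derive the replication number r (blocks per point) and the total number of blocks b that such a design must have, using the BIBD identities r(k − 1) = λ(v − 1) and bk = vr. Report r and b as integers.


Any 2-(v, k, λ) BIBD satisfies two necessary conditions:
  (i)  Each point sits in r blocks, and counting incidences through any fixed point gives r(k − 1) = λ(v − 1), so r = λ(v − 1)/(k − 1).
  (ii) Total incidences bk = vr, so b = vr/k.
Step 1: r = λ(v − 1)/(k − 1) = 4·(19 − 1)/(4 − 1) = 4·18/3 = 72/3 = 24.
Step 2: b = vr/k = 19·24/4 = 456/4 = 114.
Check integrality: r = 24 ∈ Z ✓, b = 114 ∈ Z ✓.
(These identities are necessary conditions: they determine r and b for any design with these parameters, but do not by themselves prove that one exists.)

r = 24, b = 114.


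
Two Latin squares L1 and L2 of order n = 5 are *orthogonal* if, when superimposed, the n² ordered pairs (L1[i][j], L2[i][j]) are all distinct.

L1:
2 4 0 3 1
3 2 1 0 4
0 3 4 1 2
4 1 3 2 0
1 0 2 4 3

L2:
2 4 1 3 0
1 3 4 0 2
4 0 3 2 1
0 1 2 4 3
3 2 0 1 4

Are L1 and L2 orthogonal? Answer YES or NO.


Form the n² = 25 superimposed pairs (L1[i][j], L2[i][j]), row by row (rows and columns indexed from 0):
row 0: (2,2) (4,4) (0,1) (3,3) (1,0)
row 1: (3,1) (2,3) (1,4) (0,0) (4,2)
row 2: (0,4) (3,0) (4,3) (1,2) (2,1)
row 3: (4,0) (1,1) (3,2) (2,4) (0,3)
row 4: (1,3) (0,2) (2,0) (4,1) (3,4)
Orthogonality requires all 25 pairs distinct.
Check by first coordinate: for each symbol s of L1, list the L2 entries in the n cells where L1 = s; they must all differ.
  L1 = 0: L2 entries (in reading order) 1, 0, 4, 3, 2 — all 5 distinct ✓
  L1 = 1: L2 entries (in reading order) 0, 4, 2, 1, 3 — all 5 distinct ✓
  L1 = 2: L2 entries (in reading order) 2, 3, 1, 4, 0 — all 5 distinct ✓
  L1 = 3: L2 entries (in reading order) 3, 1, 0, 2, 4 — all 5 distinct ✓
  L1 = 4: L2 entries (in reading order) 4, 2, 3, 0, 1 — all 5 distinct ✓
Every symbol of L1 meets every symbol of L2 exactly once, so all 25 pairs are distinct (25 of 25).
Conclusion: YES.

YES


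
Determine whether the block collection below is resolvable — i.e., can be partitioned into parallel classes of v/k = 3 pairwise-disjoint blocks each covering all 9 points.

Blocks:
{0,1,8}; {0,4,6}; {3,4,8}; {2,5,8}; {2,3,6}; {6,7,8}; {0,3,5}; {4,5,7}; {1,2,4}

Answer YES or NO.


v = 9, block size k = 3, number of blocks = 9.
For resolvability, blocks must partition into parallel classes of size v/k = 3.
Total blocks must therefore be a multiple of 3: 9 = 3·3 + 0 ⇒ divisible ✓.
Consider block {0,4,6}. The only other block(s) in the collection disjoint from it are {2,5,8} — just 1 block(s). Any parallel class containing {0,4,6} would need 2 other blocks each disjoint from it, so no parallel class of size 3 can contain {0,4,6}.
Since every block must belong to some parallel class in a resolution, the collection cannot be partitioned into parallel classes.
Resolvable? NO.

NO


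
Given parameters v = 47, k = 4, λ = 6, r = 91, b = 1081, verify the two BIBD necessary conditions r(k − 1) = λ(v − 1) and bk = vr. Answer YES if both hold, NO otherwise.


Condition (i): r(k − 1) = 91·3 = 273; λ(v − 1) = 6·46 = 276. Match? NO.
Condition (ii): bk = 1081·4 = 4324; vr = 47·91 = 4277. Match? NO.
Both conditions hold? NO.

NO


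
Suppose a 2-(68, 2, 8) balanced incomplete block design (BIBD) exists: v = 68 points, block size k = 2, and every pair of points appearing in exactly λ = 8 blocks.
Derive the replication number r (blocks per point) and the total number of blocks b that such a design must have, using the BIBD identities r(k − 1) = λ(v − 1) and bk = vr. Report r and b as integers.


Any 2-(v, k, λ) BIBD satisfies two necessary conditions:
  (i)  Each point sits in r blocks, and counting incidences through any fixed point gives r(k − 1) = λ(v − 1), so r = λ(v − 1)/(k − 1).
  (ii) Total incidences bk = vr, so b = vr/k.
Step 1: r = λ(v − 1)/(k − 1) = 8·(68 − 1)/(2 − 1) = 8·67/1 = 536/1 = 536.
Step 2: b = vr/k = 68·536/2 = 36448/2 = 18224.
Check integrality: r = 536 ∈ Z ✓, b = 18224 ∈ Z ✓.
(These identities are necessary conditions: they determine r and b for any design with these parameters, but do not by themselves prove that one exists.)

r = 536, b = 18224.


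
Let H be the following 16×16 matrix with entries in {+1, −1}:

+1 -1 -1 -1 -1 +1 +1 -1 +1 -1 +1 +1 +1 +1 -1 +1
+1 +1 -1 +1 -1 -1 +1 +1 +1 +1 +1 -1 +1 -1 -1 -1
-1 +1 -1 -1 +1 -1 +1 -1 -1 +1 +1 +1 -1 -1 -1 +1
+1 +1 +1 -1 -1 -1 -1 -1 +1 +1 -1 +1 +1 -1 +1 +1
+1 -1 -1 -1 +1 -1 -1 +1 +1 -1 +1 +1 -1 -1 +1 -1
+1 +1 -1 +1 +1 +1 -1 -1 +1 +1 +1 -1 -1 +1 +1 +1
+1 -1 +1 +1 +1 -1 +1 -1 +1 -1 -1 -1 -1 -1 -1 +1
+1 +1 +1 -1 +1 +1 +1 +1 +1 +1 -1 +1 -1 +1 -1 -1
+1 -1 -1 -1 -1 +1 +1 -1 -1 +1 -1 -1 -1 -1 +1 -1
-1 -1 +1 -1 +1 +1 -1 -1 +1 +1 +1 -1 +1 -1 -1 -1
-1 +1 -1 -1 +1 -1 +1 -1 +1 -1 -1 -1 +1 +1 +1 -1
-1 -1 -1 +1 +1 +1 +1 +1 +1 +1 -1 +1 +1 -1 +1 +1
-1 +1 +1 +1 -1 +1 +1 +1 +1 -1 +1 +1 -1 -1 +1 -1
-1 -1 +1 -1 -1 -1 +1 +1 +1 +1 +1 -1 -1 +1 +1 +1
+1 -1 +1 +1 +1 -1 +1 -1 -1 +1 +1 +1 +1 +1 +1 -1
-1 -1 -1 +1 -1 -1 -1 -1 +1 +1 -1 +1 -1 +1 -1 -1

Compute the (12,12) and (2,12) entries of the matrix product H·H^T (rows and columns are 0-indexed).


Row 2 of H: [-1, 1, -1, -1, 1, -1, 1, -1, -1, 1, 1, 1, -1, -1, -1, 1].
Row 12 of H: [-1, 1, 1, 1, -1, 1, 1, 1, 1, -1, 1, 1, -1, -1, 1, -1].
(H·H^T)[12][12] = Σ_j H[12][j]·H[12][j] = (-1)² + (1)² + (1)² + (1)² + (-1)² + (1)² + (1)² + (1)² + (1)² + (-1)² + (1)² + (1)² + (-1)² + (-1)² + (1)² + (-1)² = 1 + 1 + 1 + 1 + 1 + 1 + 1 + 1 + 1 + 1 + 1 + 1 + 1 + 1 + 1 + 1 = 16.
(H·H^T)[2][12] = Σ_j H[2][j]·H[12][j] = (-1)·(-1) + (1)·(1) + (-1)·(1) + (-1)·(1) + (1)·(-1) + (-1)·(1) + (1)·(1) + (-1)·(1) + (-1)·(1) + (1)·(-1) + (1)·(1) + (1)·(1) + (-1)·(-1) + (-1)·(-1) + (-1)·(1) + (1)·(-1) = 1 + 1 + -1 + -1 + -1 + -1 + 1 + -1 + -1 + -1 + 1 + 1 + 1 + 1 + -1 + -1 = -2.
Rows 2 and 12 are not orthogonal (dot product = -2 ≠ 0), so H is not a Hadamard matrix.

(12,12) entry = 16; (2,12) entry = -2.


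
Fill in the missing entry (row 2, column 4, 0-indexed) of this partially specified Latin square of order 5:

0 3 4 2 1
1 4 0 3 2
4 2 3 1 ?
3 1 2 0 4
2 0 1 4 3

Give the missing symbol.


Row 2 contains symbols [1, 2, 3, 4] — missing [0].
Column 4 contains symbols [1, 2, 3, 4] — missing [0].
The missing symbol must appear in both missing sets; intersection = [0].
Therefore the hidden value is 0.

Missing value = 0.


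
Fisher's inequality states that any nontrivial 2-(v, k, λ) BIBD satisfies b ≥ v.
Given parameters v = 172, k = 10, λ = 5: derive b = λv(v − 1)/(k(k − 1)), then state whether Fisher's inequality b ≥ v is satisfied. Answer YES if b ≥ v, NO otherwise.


r = λ(v − 1)/(k − 1) = 5·171/9 = 95.
b = vr/k = 172·95/10 = 1634.
Fisher's inequality: b ≥ v ⇔ 1634 ≥ 172? YES.

YES


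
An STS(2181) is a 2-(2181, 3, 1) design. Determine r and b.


An STS(v) is a 2-(v, 3, 1) BIBD: block size k = 3, λ = 1.
Replication: r(k − 1) = λ(v − 1) ⇒ r·2 = 2181 − 1 = 2180 ⇒ r = 1090.
Block count: b = v(v − 1)/6 = 2181·2180/6 = 4754580/6 = 792430.
(Check via bk = vr: 792430·3 = 2377290 = 2181·1090 = 2377290 ✓.)

r = 1090, b = 792430.


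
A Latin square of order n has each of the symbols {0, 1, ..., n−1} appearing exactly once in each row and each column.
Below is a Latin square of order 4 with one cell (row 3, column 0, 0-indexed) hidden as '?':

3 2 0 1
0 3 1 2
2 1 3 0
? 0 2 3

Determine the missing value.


Row 3 contains symbols [0, 2, 3] — missing [1].
Column 0 contains symbols [0, 2, 3] — missing [1].
The missing symbol must appear in both missing sets; intersection = [1].
Therefore the hidden value is 1.

Missing value = 1.


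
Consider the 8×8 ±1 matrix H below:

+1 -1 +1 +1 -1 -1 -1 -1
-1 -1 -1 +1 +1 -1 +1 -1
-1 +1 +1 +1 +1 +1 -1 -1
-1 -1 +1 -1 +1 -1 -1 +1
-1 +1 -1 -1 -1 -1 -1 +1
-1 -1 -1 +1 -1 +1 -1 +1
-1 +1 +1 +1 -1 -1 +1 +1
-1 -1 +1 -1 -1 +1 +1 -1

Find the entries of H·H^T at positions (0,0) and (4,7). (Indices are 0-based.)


Row 0 of H: [1, -1, 1, 1, -1, -1, -1, -1].
Row 4 of H: [-1, 1, -1, -1, -1, -1, -1, 1].
Row 7 of H: [-1, -1, 1, -1, -1, 1, 1, -1].
(H·H^T)[0][0] = Σ_j H[0][j]·H[0][j] = (1)² + (-1)² + (1)² + (1)² + (-1)² + (-1)² + (-1)² + (-1)² = 1 + 1 + 1 + 1 + 1 + 1 + 1 + 1 = 8.
(H·H^T)[4][7] = Σ_j H[4][j]·H[7][j] = (-1)·(-1) + (1)·(-1) + (-1)·(1) + (-1)·(-1) + (-1)·(-1) + (-1)·(1) + (-1)·(1) + (1)·(-1) = 1 + -1 + -1 + 1 + 1 + -1 + -1 + -1 = -2.
Rows 4 and 7 are not orthogonal (dot product = -2 ≠ 0), so H is not a Hadamard matrix.

(0,0) entry = 8; (4,7) entry = -2.


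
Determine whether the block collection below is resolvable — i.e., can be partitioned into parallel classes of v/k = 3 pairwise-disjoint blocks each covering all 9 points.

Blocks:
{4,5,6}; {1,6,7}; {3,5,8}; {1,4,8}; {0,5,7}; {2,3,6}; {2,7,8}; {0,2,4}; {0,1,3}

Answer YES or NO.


v = 9, block size k = 3, number of blocks = 9.
For resolvability, blocks must partition into parallel classes of size v/k = 3.
Total blocks must therefore be a multiple of 3: 9 = 3·3 + 0 ⇒ divisible ✓.
Greedy packing gives 3 candidate class(es). Each should be a full parallel class (size 3, covers all 9 points).
  Class 1 (3 blocks): {4,5,6}; {2,7,8}; {0,1,3}. Points covered: [0, 1, 2, 3, 4, 5, 6, 7, 8].
  Class 2 (3 blocks): {1,6,7}; {3,5,8}; {0,2,4}. Points covered: [0, 1, 2, 3, 4, 5, 6, 7, 8].
  Class 3 (3 blocks): {1,4,8}; {0,5,7}; {2,3,6}. Points covered: [0, 1, 2, 3, 4, 5, 6, 7, 8].
All classes full (size 3)? YES. All classes cover every point? YES.
Resolvable? YES.

YES


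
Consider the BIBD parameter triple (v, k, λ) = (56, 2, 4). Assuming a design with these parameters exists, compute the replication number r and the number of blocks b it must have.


Any 2-(v, k, λ) BIBD satisfies two necessary conditions:
  (i)  Each point sits in r blocks, and counting incidences through any fixed point gives r(k − 1) = λ(v − 1), so r = λ(v − 1)/(k − 1).
  (ii) Total incidences bk = vr, so b = vr/k.
Step 1: r = λ(v − 1)/(k − 1) = 4·(56 − 1)/(2 − 1) = 4·55/1 = 220/1 = 220.
Step 2: b = vr/k = 56·220/2 = 12320/2 = 6160.
Check integrality: r = 220 ∈ Z ✓, b = 6160 ∈ Z ✓.
(These identities are necessary conditions: they determine r and b for any design with these parameters, but do not by themselves prove that one exists.)

r = 220, b = 6160.


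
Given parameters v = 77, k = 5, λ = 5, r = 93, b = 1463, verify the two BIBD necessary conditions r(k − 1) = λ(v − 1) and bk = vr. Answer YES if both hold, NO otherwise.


Condition (i): r(k − 1) = 93·4 = 372; λ(v − 1) = 5·76 = 380. Match? NO.
Condition (ii): bk = 1463·5 = 7315; vr = 77·93 = 7161. Match? NO.
Both conditions hold? NO.

NO


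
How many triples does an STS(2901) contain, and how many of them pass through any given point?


An STS(v) is a 2-(v, 3, 1) BIBD: block size k = 3, λ = 1.
Replication: r(k − 1) = λ(v − 1) ⇒ r·2 = 2901 − 1 = 2900 ⇒ r = 1450.
Block count: b = v(v − 1)/6 = 2901·2900/6 = 8412900/6 = 1402150.

r = 1450, b = 1402150.


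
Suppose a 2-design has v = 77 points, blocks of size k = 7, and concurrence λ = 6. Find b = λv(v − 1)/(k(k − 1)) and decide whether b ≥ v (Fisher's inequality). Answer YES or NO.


b = λv(v − 1)/(k(k − 1)) = 6·77·76/(7·6) = 35112/42 = 836.
Compare with v = 77: b ≥ v, so Fisher's inequality holds.

YES


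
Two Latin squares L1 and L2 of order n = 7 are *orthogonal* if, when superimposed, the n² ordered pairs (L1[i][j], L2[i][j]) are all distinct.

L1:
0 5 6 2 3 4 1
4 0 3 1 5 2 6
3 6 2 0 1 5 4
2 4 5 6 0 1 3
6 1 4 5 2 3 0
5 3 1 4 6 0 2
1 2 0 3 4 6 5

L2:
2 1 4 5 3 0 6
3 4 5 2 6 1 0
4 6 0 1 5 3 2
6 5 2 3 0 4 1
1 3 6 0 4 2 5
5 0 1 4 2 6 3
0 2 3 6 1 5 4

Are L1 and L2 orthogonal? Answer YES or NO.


Form the n² = 49 superimposed pairs (L1[i][j], L2[i][j]), row by row (rows and columns indexed from 0):
row 0: (0,2) (5,1) (6,4) (2,5) (3,3) (4,0) (1,6)
row 1: (4,3) (0,4) (3,5) (1,2) (5,6) (2,1) (6,0)
row 2: (3,4) (6,6) (2,0) (0,1) (1,5) (5,3) (4,2)
row 3: (2,6) (4,5) (5,2) (6,3) (0,0) (1,4) (3,1)
row 4: (6,1) (1,3) (4,6) (5,0) (2,4) (3,2) (0,5)
row 5: (5,5) (3,0) (1,1) (4,4) (6,2) (0,6) (2,3)
row 6: (1,0) (2,2) (0,3) (3,6) (4,1) (6,5) (5,4)
Orthogonality requires all 49 pairs distinct.
Check by first coordinate: for each symbol s of L1, list the L2 entries in the n cells where L1 = s; they must all differ.
  L1 = 0: L2 entries (in reading order) 2, 4, 1, 0, 5, 6, 3 — all 7 distinct ✓
  L1 = 1: L2 entries (in reading order) 6, 2, 5, 4, 3, 1, 0 — all 7 distinct ✓
  L1 = 2: L2 entries (in reading order) 5, 1, 0, 6, 4, 3, 2 — all 7 distinct ✓
  L1 = 3: L2 entries (in reading order) 3, 5, 4, 1, 2, 0, 6 — all 7 distinct ✓
  L1 = 4: L2 entries (in reading order) 0, 3, 2, 5, 6, 4, 1 — all 7 distinct ✓
  L1 = 5: L2 entries (in reading order) 1, 6, 3, 2, 0, 5, 4 — all 7 distinct ✓
  L1 = 6: L2 entries (in reading order) 4, 0, 6, 3, 1, 2, 5 — all 7 distinct ✓
Every symbol of L1 meets every symbol of L2 exactly once, so all 49 pairs are distinct (49 of 49).
Conclusion: YES.

YES


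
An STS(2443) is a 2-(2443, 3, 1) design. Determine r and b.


An STS(v) is a 2-(v, 3, 1) BIBD: block size k = 3, λ = 1.
Replication: r(k − 1) = λ(v − 1) ⇒ r·2 = 2443 − 1 = 2442 ⇒ r = 1221.
Block count: bk = vr ⇒ b·3 = 2443·1221 = 2982903 ⇒ b = 994301.

r = 1221, b = 994301.


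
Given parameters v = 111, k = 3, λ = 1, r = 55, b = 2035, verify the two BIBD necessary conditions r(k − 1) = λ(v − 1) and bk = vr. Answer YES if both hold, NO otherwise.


Condition (i): r(k − 1) = 55·2 = 110; λ(v − 1) = 1·110 = 110. Match? YES.
Condition (ii): bk = 2035·3 = 6105; vr = 111·55 = 6105. Match? YES.
Both conditions hold? YES.

YES


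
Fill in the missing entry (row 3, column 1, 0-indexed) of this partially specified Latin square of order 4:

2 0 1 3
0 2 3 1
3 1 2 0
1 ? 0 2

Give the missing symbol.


Row 3 contains symbols [0, 1, 2] — missing [3].
Column 1 contains symbols [0, 1, 2] — missing [3].
The missing symbol must appear in both missing sets; intersection = [3].
Therefore the hidden value is 3.

Missing value = 3.


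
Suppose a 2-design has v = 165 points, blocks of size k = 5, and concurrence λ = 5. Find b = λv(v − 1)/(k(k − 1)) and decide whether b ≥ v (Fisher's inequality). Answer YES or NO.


r = λ(v − 1)/(k − 1) = 5·164/4 = 205.
b = vr/k = 165·205/5 = 6765.
Fisher's inequality: b ≥ v ⇔ 6765 ≥ 165? YES.

YES


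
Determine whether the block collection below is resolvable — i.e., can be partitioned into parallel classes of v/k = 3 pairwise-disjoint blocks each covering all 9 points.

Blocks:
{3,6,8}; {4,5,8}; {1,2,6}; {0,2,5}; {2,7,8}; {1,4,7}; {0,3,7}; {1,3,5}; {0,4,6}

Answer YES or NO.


v = 9, block size k = 3, number of blocks = 9.
For resolvability, blocks must partition into parallel classes of size v/k = 3.
Total blocks must therefore be a multiple of 3: 9 = 3·3 + 0 ⇒ divisible ✓.
Greedy packing gives 3 candidate class(es). Each should be a full parallel class (size 3, covers all 9 points).
  Class 1 (3 blocks): {3,6,8}; {0,2,5}; {1,4,7}. Points covered: [0, 1, 2, 3, 4, 5, 6, 7, 8].
  Class 2 (3 blocks): {4,5,8}; {1,2,6}; {0,3,7}. Points covered: [0, 1, 2, 3, 4, 5, 6, 7, 8].
  Class 3 (3 blocks): {2,7,8}; {1,3,5}; {0,4,6}. Points covered: [0, 1, 2, 3, 4, 5, 6, 7, 8].
All classes full (size 3)? YES. All classes cover every point? YES.
Resolvable? YES.

YES


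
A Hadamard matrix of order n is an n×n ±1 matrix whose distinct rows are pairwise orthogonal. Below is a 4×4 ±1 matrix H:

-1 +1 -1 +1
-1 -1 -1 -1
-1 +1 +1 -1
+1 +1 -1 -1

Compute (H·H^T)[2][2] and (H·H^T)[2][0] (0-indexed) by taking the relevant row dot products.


Row 0 of H: [-1, 1, -1, 1].
Row 2 of H: [-1, 1, 1, -1].
(H·H^T)[2][2] = Σ_j H[2][j]·H[2][j] = (-1)² + (1)² + (1)² + (-1)² = 1 + 1 + 1 + 1 = 4.
(H·H^T)[2][0] = Σ_j H[2][j]·H[0][j] = (-1)·(-1) + (1)·(1) + (1)·(-1) + (-1)·(1) = 1 + 1 + -1 + -1 = 0.
So rows 2 and 0 are orthogonal; the diagonal entry equals n = 4.

(2,2) entry = 4; (2,0) entry = 0.


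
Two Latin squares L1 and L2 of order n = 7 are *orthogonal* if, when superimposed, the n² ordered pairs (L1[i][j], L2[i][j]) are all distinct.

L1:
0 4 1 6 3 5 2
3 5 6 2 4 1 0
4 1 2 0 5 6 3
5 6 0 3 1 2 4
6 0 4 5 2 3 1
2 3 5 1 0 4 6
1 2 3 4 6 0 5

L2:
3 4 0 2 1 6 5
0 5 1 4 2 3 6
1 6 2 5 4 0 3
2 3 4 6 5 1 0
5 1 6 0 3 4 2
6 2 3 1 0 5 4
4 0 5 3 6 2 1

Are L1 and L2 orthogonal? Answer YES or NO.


Form the n² = 49 superimposed pairs (L1[i][j], L2[i][j]), row by row (rows and columns indexed from 0):
row 0: (0,3) (4,4) (1,0) (6,2) (3,1) (5,6) (2,5)
row 1: (3,0) (5,5) (6,1) (2,4) (4,2) (1,3) (0,6)
row 2: (4,1) (1,6) (2,2) (0,5) (5,4) (6,0) (3,3)
row 3: (5,2) (6,3) (0,4) (3,6) (1,5) (2,1) (4,0)
row 4: (6,5) (0,1) (4,6) (5,0) (2,3) (3,4) (1,2)
row 5: (2,6) (3,2) (5,3) (1,1) (0,0) (4,5) (6,4)
row 6: (1,4) (2,0) (3,5) (4,3) (6,6) (0,2) (5,1)
Orthogonality requires all 49 pairs distinct.
Check by first coordinate: for each symbol s of L1, list the L2 entries in the n cells where L1 = s; they must all differ.
  L1 = 0: L2 entries (in reading order) 3, 6, 5, 4, 1, 0, 2 — all 7 distinct ✓
  L1 = 1: L2 entries (in reading order) 0, 3, 6, 5, 2, 1, 4 — all 7 distinct ✓
  L1 = 2: L2 entries (in reading order) 5, 4, 2, 1, 3, 6, 0 — all 7 distinct ✓
  L1 = 3: L2 entries (in reading order) 1, 0, 3, 6, 4, 2, 5 — all 7 distinct ✓
  L1 = 4: L2 entries (in reading order) 4, 2, 1, 0, 6, 5, 3 — all 7 distinct ✓
  L1 = 5: L2 entries (in reading order) 6, 5, 4, 2, 0, 3, 1 — all 7 distinct ✓
  L1 = 6: L2 entries (in reading order) 2, 1, 0, 3, 5, 4, 6 — all 7 distinct ✓
Every symbol of L1 meets every symbol of L2 exactly once, so all 49 pairs are distinct (49 of 49).
Conclusion: YES.

YES


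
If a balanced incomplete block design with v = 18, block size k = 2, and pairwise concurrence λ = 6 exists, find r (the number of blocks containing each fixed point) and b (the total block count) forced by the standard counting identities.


Any 2-(v, k, λ) BIBD satisfies two necessary conditions:
  (i)  Each point sits in r blocks, and counting incidences through any fixed point gives r(k − 1) = λ(v − 1), so r = λ(v − 1)/(k − 1).
  (ii) Total incidences bk = vr, so b = vr/k.
Step 1: r = λ(v − 1)/(k − 1) = 6·(18 − 1)/(2 − 1) = 6·17/1 = 102/1 = 102.
Step 2: b = vr/k = 18·102/2 = 1836/2 = 918.
Check integrality: r = 102 ∈ Z ✓, b = 918 ∈ Z ✓.
(These identities are necessary conditions: they determine r and b for any design with these parameters, but do not by themselves prove that one exists.)

r = 102, b = 918.


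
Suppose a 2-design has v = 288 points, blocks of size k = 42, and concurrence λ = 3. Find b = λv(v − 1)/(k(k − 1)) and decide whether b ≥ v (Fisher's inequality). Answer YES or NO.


b = λv(v − 1)/(k(k − 1)) = 3·288·287/(42·41) = 247968/1722 = 144.
Compare with v = 288: b < v, so Fisher's inequality fails.

NO


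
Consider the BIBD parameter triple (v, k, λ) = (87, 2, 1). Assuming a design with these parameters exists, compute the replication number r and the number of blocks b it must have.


Any 2-(v, k, λ) BIBD satisfies two necessary conditions:
  (i)  Each point sits in r blocks, and counting incidences through any fixed point gives r(k − 1) = λ(v − 1), so r = λ(v − 1)/(k − 1).
  (ii) Total incidences bk = vr, so b = vr/k.
Step 1: r = λ(v − 1)/(k − 1) = 1·(87 − 1)/(2 − 1) = 1·86/1 = 86/1 = 86.
Step 2: b = vr/k = 87·86/2 = 7482/2 = 3741.
Check integrality: r = 86 ∈ Z ✓, b = 3741 ∈ Z ✓.
(These identities are necessary conditions: they determine r and b for any design with these parameters, but do not by themselves prove that one exists.)

r = 86, b = 3741.


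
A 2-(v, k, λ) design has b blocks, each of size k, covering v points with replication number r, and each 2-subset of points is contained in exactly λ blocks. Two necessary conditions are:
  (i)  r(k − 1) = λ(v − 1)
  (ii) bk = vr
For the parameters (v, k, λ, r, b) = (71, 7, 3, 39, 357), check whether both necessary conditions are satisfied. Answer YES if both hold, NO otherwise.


Condition (i): r(k − 1) = 39·6 = 234; λ(v − 1) = 3·70 = 210. Match? NO.
Condition (ii): bk = 357·7 = 2499; vr = 71·39 = 2769. Match? NO.
Both conditions hold? NO.

NO


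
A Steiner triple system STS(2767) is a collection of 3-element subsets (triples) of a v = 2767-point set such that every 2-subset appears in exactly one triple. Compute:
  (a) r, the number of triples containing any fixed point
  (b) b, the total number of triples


An STS(v) is a 2-(v, 3, 1) BIBD: block size k = 3, λ = 1.
Replication: r(k − 1) = λ(v − 1) ⇒ r·2 = 2767 − 1 = 2766 ⇒ r = 1383.
Block count: bk = vr ⇒ b·3 = 2767·1383 = 3826761 ⇒ b = 1275587.
(Check via b = v(v − 1)/6 = 2767·2766/6 = 7653522/6 = 1275587.)

r = 1383, b = 1275587.


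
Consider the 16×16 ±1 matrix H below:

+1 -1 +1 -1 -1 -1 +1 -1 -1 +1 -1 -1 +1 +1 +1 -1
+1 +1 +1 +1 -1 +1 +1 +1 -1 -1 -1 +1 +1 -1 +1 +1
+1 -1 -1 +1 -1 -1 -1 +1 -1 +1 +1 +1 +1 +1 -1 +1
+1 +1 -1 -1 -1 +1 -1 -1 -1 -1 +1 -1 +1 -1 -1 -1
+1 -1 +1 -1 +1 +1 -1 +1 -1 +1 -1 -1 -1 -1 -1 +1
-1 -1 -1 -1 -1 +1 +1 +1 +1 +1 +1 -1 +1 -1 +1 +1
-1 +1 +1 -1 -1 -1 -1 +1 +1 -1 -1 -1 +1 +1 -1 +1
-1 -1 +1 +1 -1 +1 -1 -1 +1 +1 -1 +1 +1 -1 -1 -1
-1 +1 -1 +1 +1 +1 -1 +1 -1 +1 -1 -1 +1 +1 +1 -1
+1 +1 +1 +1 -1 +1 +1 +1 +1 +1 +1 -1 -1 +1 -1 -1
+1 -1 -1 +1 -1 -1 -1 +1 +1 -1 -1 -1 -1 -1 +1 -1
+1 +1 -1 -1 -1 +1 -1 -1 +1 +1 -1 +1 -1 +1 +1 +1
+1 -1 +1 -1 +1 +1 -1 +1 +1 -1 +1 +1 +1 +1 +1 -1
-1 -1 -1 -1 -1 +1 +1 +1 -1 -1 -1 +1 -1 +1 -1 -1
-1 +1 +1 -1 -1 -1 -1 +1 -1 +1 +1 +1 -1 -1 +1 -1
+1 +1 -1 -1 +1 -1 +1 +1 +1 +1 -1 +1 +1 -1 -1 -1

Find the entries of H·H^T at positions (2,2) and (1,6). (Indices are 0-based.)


Row 1 of H: [1, 1, 1, 1, -1, 1, 1, 1, -1, -1, -1, 1, 1, -1, 1, 1].
Row 2 of H: [1, -1, -1, 1, -1, -1, -1, 1, -1, 1, 1, 1, 1, 1, -1, 1].
Row 6 of H: [-1, 1, 1, -1, -1, -1, -1, 1, 1, -1, -1, -1, 1, 1, -1, 1].
(H·H^T)[2][2] = Σ_j H[2][j]·H[2][j] = (1)² + (-1)² + (-1)² + (1)² + (-1)² + (-1)² + (-1)² + (1)² + (-1)² + (1)² + (1)² + (1)² + (1)² + (1)² + (-1)² + (1)² = 1 + 1 + 1 + 1 + 1 + 1 + 1 + 1 + 1 + 1 + 1 + 1 + 1 + 1 + 1 + 1 = 16.
(H·H^T)[1][6] = Σ_j H[1][j]·H[6][j] = (1)·(-1) + (1)·(1) + (1)·(1) + (1)·(-1) + (-1)·(-1) + (1)·(-1) + (1)·(-1) + (1)·(1) + (-1)·(1) + (-1)·(-1) + (-1)·(-1) + (1)·(-1) + (1)·(1) + (-1)·(1) + (1)·(-1) + (1)·(1) = -1 + 1 + 1 + -1 + 1 + -1 + -1 + 1 + -1 + 1 + 1 + -1 + 1 + -1 + -1 + 1 = 0.
So rows 1 and 6 are orthogonal; the diagonal entry equals n = 16.

(2,2) entry = 16; (1,6) entry = 0.


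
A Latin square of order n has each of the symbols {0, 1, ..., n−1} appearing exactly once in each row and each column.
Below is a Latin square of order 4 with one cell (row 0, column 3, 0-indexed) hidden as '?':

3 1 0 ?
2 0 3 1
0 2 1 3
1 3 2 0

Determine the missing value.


Row 0 contains symbols [0, 1, 3] — missing [2].
Column 3 contains symbols [0, 1, 3] — missing [2].
The missing symbol must appear in both missing sets; intersection = [2].
Therefore the hidden value is 2.

Missing value = 2.


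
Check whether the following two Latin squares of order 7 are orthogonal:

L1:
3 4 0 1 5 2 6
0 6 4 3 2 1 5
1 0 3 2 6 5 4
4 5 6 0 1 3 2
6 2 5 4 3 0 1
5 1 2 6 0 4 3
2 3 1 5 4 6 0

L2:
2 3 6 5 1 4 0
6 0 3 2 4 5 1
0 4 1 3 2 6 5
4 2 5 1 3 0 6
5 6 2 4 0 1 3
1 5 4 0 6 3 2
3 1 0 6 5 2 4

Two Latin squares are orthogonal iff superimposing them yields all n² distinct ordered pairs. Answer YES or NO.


Form the n² = 49 superimposed pairs (L1[i][j], L2[i][j]), row by row (rows and columns indexed from 0):
row 0: (3,2) (4,3) (0,6) (1,5) (5,1) (2,4) (6,0)
row 1: (0,6) (6,0) (4,3) (3,2) (2,4) (1,5) (5,1)
row 2: (1,0) (0,4) (3,1) (2,3) (6,2) (5,6) (4,5)
row 3: (4,4) (5,2) (6,5) (0,1) (1,3) (3,0) (2,6)
row 4: (6,5) (2,6) (5,2) (4,4) (3,0) (0,1) (1,3)
row 5: (5,1) (1,5) (2,4) (6,0) (0,6) (4,3) (3,2)
row 6: (2,3) (3,1) (1,0) (5,6) (4,5) (6,2) (0,4)
Orthogonality requires all 49 pairs distinct.
But the pair (0,6) repeats: cell (0,2) has L1 = 0, L2 = 6, and cell (1,0) has L1 = 0, L2 = 6.
A repeated pair means some other pair never occurs (only 21 distinct pairs out of 49), so the squares are not orthogonal.
Conclusion: NO.

NO


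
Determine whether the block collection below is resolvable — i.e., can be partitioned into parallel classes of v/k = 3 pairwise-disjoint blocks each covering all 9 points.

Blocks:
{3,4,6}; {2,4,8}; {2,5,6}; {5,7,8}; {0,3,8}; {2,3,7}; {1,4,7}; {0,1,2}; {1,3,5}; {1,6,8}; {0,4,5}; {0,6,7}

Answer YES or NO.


v = 9, block size k = 3, number of blocks = 12.
For resolvability, blocks must partition into parallel classes of size v/k = 3.
Total blocks must therefore be a multiple of 3: 12 = 3·4 + 0 ⇒ divisible ✓.
Greedy packing gives 4 candidate class(es). Each should be a full parallel class (size 3, covers all 9 points).
  Class 1 (3 blocks): {3,4,6}; {5,7,8}; {0,1,2}. Points covered: [0, 1, 2, 3, 4, 5, 6, 7, 8].
  Class 2 (3 blocks): {2,4,8}; {1,3,5}; {0,6,7}. Points covered: [0, 1, 2, 3, 4, 5, 6, 7, 8].
  Class 3 (3 blocks): {2,5,6}; {0,3,8}; {1,4,7}. Points covered: [0, 1, 2, 3, 4, 5, 6, 7, 8].
  Class 4 (3 blocks): {2,3,7}; {1,6,8}; {0,4,5}. Points covered: [0, 1, 2, 3, 4, 5, 6, 7, 8].
All classes full (size 3)? YES. All classes cover every point? YES.
Resolvable? YES.

YES


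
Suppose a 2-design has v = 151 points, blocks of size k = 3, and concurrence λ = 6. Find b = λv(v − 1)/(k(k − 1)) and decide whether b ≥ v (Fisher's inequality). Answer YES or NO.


b = λv(v − 1)/(k(k − 1)) = 6·151·150/(3·2) = 135900/6 = 22650.
Compare with v = 151: b ≥ v, so Fisher's inequality holds.

YES


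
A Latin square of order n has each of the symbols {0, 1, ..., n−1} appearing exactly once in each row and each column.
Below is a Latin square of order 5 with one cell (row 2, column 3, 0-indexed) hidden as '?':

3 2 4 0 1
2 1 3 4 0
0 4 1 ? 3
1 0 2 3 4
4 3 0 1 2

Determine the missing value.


Row 2 contains symbols [0, 1, 3, 4] — missing [2].
Column 3 contains symbols [0, 1, 3, 4] — missing [2].
The missing symbol must appear in both missing sets; intersection = [2].
Therefore the hidden value is 2.

Missing value = 2.


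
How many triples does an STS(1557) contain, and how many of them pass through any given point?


An STS(v) is a 2-(v, 3, 1) BIBD: block size k = 3, λ = 1.
Replication: r(k − 1) = λ(v − 1) ⇒ r·2 = 1557 − 1 = 1556 ⇒ r = 778.
Block count: b = v(v − 1)/6 = 1557·1556/6 = 2422692/6 = 403782.

r = 778, b = 403782.


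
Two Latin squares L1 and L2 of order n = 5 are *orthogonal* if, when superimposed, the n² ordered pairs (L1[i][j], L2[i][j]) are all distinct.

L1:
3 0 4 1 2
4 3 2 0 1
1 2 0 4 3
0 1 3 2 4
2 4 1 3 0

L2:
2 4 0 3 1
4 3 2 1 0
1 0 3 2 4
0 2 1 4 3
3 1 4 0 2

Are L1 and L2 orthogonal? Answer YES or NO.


Form the n² = 25 superimposed pairs (L1[i][j], L2[i][j]), row by row (rows and columns indexed from 0):
row 0: (3,2) (0,4) (4,0) (1,3) (2,1)
row 1: (4,4) (3,3) (2,2) (0,1) (1,0)
row 2: (1,1) (2,0) (0,3) (4,2) (3,4)
row 3: (0,0) (1,2) (3,1) (2,4) (4,3)
row 4: (2,3) (4,1) (1,4) (3,0) (0,2)
Orthogonality requires all 25 pairs distinct.
Check by first coordinate: for each symbol s of L1, list the L2 entries in the n cells where L1 = s; they must all differ.
  L1 = 0: L2 entries (in reading order) 4, 1, 3, 0, 2 — all 5 distinct ✓
  L1 = 1: L2 entries (in reading order) 3, 0, 1, 2, 4 — all 5 distinct ✓
  L1 = 2: L2 entries (in reading order) 1, 2, 0, 4, 3 — all 5 distinct ✓
  L1 = 3: L2 entries (in reading order) 2, 3, 4, 1, 0 — all 5 distinct ✓
  L1 = 4: L2 entries (in reading order) 0, 4, 2, 3, 1 — all 5 distinct ✓
Every symbol of L1 meets every symbol of L2 exactly once, so all 25 pairs are distinct (25 of 25).
Conclusion: YES.

YES


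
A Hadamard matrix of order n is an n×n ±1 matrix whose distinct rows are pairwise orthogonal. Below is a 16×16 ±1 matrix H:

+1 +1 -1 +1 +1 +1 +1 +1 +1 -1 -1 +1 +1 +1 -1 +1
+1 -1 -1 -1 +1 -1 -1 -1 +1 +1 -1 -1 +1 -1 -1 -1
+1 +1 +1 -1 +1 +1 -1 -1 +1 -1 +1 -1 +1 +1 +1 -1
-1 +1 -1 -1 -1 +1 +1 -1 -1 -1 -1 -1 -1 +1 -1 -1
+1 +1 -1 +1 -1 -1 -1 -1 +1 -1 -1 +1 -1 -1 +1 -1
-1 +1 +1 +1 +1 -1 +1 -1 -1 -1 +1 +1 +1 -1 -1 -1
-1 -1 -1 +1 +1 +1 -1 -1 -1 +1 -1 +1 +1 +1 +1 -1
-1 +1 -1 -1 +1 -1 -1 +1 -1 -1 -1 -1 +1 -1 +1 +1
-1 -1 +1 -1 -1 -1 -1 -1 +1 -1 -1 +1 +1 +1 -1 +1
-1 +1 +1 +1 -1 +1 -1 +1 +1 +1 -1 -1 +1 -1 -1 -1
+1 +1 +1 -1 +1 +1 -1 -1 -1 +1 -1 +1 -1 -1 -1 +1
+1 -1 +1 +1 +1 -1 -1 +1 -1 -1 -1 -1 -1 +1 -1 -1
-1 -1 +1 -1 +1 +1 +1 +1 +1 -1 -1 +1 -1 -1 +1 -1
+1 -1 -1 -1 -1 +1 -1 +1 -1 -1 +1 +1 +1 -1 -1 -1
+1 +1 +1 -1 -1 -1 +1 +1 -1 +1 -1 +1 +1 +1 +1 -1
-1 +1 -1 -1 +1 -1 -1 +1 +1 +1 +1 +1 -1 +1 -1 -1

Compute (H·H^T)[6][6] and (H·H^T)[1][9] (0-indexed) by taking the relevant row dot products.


Row 1 of H: [1, -1, -1, -1, 1, -1, -1, -1, 1, 1, -1, -1, 1, -1, -1, -1].
Row 6 of H: [-1, -1, -1, 1, 1, 1, -1, -1, -1, 1, -1, 1, 1, 1, 1, -1].
Row 9 of H: [-1, 1, 1, 1, -1, 1, -1, 1, 1, 1, -1, -1, 1, -1, -1, -1].
(H·H^T)[6][6] = Σ_j H[6][j]·H[6][j] = (-1)² + (-1)² + (-1)² + (1)² + (1)² + (1)² + (-1)² + (-1)² + (-1)² + (1)² + (-1)² + (1)² + (1)² + (1)² + (1)² + (-1)² = 1 + 1 + 1 + 1 + 1 + 1 + 1 + 1 + 1 + 1 + 1 + 1 + 1 + 1 + 1 + 1 = 16.
(H·H^T)[1][9] = Σ_j H[1][j]·H[9][j] = (1)·(-1) + (-1)·(1) + (-1)·(1) + (-1)·(1) + (1)·(-1) + (-1)·(1) + (-1)·(-1) + (-1)·(1) + (1)·(1) + (1)·(1) + (-1)·(-1) + (-1)·(-1) + (1)·(1) + (-1)·(-1) + (-1)·(-1) + (-1)·(-1) = -1 + -1 + -1 + -1 + -1 + -1 + 1 + -1 + 1 + 1 + 1 + 1 + 1 + 1 + 1 + 1 = 2.
Rows 1 and 9 are not orthogonal (dot product = 2 ≠ 0), so H is not a Hadamard matrix.

(6,6) entry = 16; (1,9) entry = 2.


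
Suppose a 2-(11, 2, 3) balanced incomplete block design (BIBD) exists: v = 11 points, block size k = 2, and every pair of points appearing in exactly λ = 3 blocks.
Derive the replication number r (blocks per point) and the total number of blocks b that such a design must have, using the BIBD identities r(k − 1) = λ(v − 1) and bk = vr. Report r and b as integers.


Any 2-(v, k, λ) BIBD satisfies two necessary conditions:
  (i)  Each point sits in r blocks, and counting incidences through any fixed point gives r(k − 1) = λ(v − 1), so r = λ(v − 1)/(k − 1).
  (ii) Total incidences bk = vr, so b = vr/k.
Step 1: r = λ(v − 1)/(k − 1) = 3·(11 − 1)/(2 − 1) = 3·10/1 = 30/1 = 30.
Step 2: b = vr/k = 11·30/2 = 330/2 = 165.
Check integrality: r = 30 ∈ Z ✓, b = 165 ∈ Z ✓.
(These identities are necessary conditions: they determine r and b for any design with these parameters, but do not by themselves prove that one exists.)

r = 30, b = 165.


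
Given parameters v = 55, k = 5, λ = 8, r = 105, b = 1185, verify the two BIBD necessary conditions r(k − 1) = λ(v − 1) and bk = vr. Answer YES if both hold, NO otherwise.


Condition (i): r(k − 1) = 105·4 = 420; λ(v − 1) = 8·54 = 432. Match? NO.
Condition (ii): bk = 1185·5 = 5925; vr = 55·105 = 5775. Match? NO.
Both conditions hold? NO.

NO


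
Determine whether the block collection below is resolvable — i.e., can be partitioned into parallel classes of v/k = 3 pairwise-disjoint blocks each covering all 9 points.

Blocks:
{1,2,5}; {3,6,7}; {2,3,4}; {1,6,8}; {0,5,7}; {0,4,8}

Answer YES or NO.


v = 9, block size k = 3, number of blocks = 6.
For resolvability, blocks must partition into parallel classes of size v/k = 3.
Total blocks must therefore be a multiple of 3: 6 = 3·2 + 0 ⇒ divisible ✓.
Greedy packing gives 2 candidate class(es). Each should be a full parallel class (size 3, covers all 9 points).
  Class 1 (3 blocks): {1,2,5}; {3,6,7}; {0,4,8}. Points covered: [0, 1, 2, 3, 4, 5, 6, 7, 8].
  Class 2 (3 blocks): {2,3,4}; {1,6,8}; {0,5,7}. Points covered: [0, 1, 2, 3, 4, 5, 6, 7, 8].
All classes full (size 3)? YES. All classes cover every point? YES.
Resolvable? YES.

YES


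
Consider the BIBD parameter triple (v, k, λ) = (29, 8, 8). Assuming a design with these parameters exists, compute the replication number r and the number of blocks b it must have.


Any 2-(v, k, λ) BIBD satisfies two necessary conditions:
  (i)  Each point sits in r blocks, and counting incidences through any fixed point gives r(k − 1) = λ(v − 1), so r = λ(v − 1)/(k − 1).
  (ii) Total incidences bk = vr, so b = vr/k.
Step 1: r = λ(v − 1)/(k − 1) = 8·(29 − 1)/(8 − 1) = 8·28/7 = 224/7 = 32.
Step 2: b = vr/k = 29·32/8 = 928/8 = 116.
Check integrality: r = 32 ∈ Z ✓, b = 116 ∈ Z ✓.
(These identities are necessary conditions: they determine r and b for any design with these parameters, but do not by themselves prove that one exists.)

r = 32, b = 116.


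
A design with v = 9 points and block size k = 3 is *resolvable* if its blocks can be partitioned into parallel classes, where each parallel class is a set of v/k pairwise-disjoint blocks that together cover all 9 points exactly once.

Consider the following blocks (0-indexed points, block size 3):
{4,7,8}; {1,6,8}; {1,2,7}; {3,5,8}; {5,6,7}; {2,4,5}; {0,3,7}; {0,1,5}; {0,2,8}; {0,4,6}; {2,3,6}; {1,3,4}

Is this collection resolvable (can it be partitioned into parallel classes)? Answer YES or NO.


v = 9, block size k = 3, number of blocks = 12.
For resolvability, blocks must partition into parallel classes of size v/k = 3.
Total blocks must therefore be a multiple of 3: 12 = 3·4 + 0 ⇒ divisible ✓.
Greedy packing gives 4 candidate class(es). Each should be a full parallel class (size 3, covers all 9 points).
  Class 1 (3 blocks): {4,7,8}; {0,1,5}; {2,3,6}. Points covered: [0, 1, 2, 3, 4, 5, 6, 7, 8].
  Class 2 (3 blocks): {1,6,8}; {2,4,5}; {0,3,7}. Points covered: [0, 1, 2, 3, 4, 5, 6, 7, 8].
  Class 3 (3 blocks): {1,2,7}; {3,5,8}; {0,4,6}. Points covered: [0, 1, 2, 3, 4, 5, 6, 7, 8].
  Class 4 (3 blocks): {5,6,7}; {0,2,8}; {1,3,4}. Points covered: [0, 1, 2, 3, 4, 5, 6, 7, 8].
All classes full (size 3)? YES. All classes cover every point? YES.
Resolvable? YES.

YES
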